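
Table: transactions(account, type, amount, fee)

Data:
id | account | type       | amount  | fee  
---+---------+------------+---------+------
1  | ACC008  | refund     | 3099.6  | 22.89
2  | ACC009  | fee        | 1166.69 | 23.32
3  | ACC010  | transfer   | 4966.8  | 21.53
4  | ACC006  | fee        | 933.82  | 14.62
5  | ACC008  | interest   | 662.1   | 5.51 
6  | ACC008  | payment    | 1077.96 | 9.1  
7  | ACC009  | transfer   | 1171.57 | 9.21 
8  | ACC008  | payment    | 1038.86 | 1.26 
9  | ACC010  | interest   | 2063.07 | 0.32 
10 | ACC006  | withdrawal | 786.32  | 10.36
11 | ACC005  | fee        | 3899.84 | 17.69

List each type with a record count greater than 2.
SELECT type, COUNT(*) as cnt
FROM transactions
GROUP BY type
HAVING COUNT(*) > 2

Result:
  fee: 3

Note: HAVING filters groups after aggregation, WHERE filters rows before.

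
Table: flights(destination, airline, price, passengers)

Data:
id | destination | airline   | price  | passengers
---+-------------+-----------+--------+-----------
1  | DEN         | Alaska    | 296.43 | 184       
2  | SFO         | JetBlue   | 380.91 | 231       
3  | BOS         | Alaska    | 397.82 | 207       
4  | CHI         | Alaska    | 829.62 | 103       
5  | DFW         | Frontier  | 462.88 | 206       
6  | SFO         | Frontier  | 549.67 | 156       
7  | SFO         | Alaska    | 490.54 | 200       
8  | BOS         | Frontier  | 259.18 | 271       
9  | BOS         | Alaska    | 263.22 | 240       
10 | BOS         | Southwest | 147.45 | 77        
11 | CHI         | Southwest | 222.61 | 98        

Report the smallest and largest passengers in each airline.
SELECT airline, MIN(passengers), MAX(passengers)
FROM flights
GROUP BY airline

Result:
  Alaska: min=103, max=240
  Frontier: min=156, max=271
  JetBlue: min=231, max=231
  Southwest: min=77, max=98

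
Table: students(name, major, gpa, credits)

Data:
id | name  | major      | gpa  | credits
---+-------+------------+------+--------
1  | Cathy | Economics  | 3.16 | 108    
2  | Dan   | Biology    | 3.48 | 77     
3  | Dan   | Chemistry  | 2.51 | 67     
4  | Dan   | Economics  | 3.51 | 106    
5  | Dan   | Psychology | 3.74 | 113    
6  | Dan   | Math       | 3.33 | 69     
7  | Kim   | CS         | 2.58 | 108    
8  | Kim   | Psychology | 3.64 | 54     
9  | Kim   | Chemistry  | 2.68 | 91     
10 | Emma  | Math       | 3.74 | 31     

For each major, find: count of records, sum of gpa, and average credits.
SELECT major,
       COUNT(*) as cnt,
       SUM(gpa) as total_gpa,
       AVG(credits) as avg_credits
FROM students
GROUP BY major

Result:
  Biology: 1 records, 3.48 total gpa, 77.00 avg credits
  CS: 1 records, 2.58 total gpa, 108.00 avg credits
  Chemistry: 2 records, 5.19 total gpa, 79.00 avg credits
  Economics: 2 records, 6.67 total gpa, 107.00 avg credits
  Math: 2 records, 7.07 total gpa, 50.00 avg credits
  Psychology: 2 records, 7.38 total gpa, 83.50 avg credits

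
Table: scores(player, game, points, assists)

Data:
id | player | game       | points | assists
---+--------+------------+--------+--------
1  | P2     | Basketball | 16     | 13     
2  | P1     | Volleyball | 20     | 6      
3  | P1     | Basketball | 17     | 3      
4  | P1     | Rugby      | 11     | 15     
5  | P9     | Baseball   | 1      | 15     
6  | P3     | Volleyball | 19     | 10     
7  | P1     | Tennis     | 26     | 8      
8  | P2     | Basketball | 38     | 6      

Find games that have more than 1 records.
SELECT game, COUNT(*) as cnt
FROM scores
GROUP BY game
HAVING COUNT(*) > 1

Result:
  Basketball: 3
  Volleyball: 2

Note: HAVING filters groups after aggregation, WHERE filters rows before.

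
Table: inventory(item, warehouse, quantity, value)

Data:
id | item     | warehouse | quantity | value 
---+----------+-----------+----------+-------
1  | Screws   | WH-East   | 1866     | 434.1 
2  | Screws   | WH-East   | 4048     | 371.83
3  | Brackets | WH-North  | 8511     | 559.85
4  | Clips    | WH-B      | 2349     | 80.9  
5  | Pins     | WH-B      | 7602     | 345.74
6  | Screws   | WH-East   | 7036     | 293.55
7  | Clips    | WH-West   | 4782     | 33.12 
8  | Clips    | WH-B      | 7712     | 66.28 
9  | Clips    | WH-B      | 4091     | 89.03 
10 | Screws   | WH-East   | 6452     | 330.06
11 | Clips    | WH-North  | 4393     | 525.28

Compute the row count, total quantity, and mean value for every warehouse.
SELECT warehouse,
       COUNT(*) as cnt,
       SUM(quantity) as total_quantity,
       AVG(value) as avg_value
FROM inventory
GROUP BY warehouse

Result:
  WH-B: 4 records, 21754 total quantity, 145.49 avg value
  WH-East: 4 records, 19402 total quantity, 357.39 avg value
  WH-North: 2 records, 12904 total quantity, 542.57 avg value
  WH-West: 1 records, 4782 total quantity, 33.12 avg value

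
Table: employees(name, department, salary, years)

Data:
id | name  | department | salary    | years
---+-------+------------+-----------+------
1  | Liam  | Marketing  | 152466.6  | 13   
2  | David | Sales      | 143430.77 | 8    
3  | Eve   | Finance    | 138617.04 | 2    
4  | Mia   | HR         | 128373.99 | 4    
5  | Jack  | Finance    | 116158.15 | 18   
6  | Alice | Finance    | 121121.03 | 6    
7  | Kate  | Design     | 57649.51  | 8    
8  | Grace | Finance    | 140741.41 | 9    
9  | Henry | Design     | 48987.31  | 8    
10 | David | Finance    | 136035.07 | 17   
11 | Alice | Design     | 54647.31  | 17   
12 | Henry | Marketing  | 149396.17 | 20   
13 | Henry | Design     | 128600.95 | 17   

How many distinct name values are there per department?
SELECT department, COUNT(DISTINCT name)
FROM employees
GROUP BY department

Result:
  Design: 3 distinct
  Finance: 5 distinct
  HR: 1 distinct
  Marketing: 2 distinct
  Sales: 1 distinct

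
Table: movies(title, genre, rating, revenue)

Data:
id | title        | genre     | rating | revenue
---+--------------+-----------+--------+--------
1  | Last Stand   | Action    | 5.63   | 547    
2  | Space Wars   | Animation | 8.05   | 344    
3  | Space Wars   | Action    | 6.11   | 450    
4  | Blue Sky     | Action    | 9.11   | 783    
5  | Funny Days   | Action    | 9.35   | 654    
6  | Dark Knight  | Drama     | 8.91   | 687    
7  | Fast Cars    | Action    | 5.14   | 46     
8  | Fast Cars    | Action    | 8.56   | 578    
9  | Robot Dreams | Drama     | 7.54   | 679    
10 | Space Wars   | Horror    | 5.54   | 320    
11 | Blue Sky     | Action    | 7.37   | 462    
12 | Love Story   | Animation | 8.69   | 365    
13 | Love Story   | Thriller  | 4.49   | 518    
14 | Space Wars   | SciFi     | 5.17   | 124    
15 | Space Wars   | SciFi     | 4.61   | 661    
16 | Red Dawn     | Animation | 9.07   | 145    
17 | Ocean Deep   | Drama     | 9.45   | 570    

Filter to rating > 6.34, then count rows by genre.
SELECT genre, COUNT(*)
FROM movies
WHERE rating > 6.34
GROUP BY genre

Note: WHERE filters rows before grouping.

Result:
  Action: 4
  Animation: 3
  Drama: 3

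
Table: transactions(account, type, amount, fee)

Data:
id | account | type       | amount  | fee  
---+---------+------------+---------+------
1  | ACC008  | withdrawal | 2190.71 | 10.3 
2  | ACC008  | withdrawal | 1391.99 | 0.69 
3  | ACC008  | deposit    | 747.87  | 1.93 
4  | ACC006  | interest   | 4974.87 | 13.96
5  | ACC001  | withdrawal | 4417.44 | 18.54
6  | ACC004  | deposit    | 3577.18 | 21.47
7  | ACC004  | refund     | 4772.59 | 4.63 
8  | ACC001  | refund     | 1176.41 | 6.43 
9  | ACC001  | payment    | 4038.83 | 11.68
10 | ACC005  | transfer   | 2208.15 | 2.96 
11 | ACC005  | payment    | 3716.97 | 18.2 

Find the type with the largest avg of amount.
SELECT type, AVG(amount) as val
FROM transactions
GROUP BY type
ORDER BY val DESC
LIMIT 1

Result: interest with avg(amount) = 4974.87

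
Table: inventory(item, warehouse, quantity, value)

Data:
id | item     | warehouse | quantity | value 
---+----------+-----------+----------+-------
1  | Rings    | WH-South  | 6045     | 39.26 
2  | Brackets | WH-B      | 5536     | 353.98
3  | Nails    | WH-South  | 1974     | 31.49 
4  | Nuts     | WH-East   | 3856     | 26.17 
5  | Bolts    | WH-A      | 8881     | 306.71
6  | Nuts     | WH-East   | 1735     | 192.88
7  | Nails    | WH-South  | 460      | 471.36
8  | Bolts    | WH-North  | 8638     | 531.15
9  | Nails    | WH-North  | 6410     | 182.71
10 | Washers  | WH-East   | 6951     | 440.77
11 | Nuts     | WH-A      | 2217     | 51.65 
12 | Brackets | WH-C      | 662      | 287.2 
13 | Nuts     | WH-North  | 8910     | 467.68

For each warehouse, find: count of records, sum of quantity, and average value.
SELECT warehouse,
       COUNT(*) as cnt,
       SUM(quantity) as total_quantity,
       AVG(value) as avg_value
FROM inventory
GROUP BY warehouse

Result:
  WH-A: 2 records, 11098 total quantity, 179.18 avg value
  WH-B: 1 records, 5536 total quantity, 353.98 avg value
  WH-C: 1 records, 662 total quantity, 287.20 avg value
  WH-East: 3 records, 12542 total quantity, 219.94 avg value
  WH-North: 3 records, 23958 total quantity, 393.85 avg value
  WH-South: 3 records, 8479 total quantity, 180.70 avg value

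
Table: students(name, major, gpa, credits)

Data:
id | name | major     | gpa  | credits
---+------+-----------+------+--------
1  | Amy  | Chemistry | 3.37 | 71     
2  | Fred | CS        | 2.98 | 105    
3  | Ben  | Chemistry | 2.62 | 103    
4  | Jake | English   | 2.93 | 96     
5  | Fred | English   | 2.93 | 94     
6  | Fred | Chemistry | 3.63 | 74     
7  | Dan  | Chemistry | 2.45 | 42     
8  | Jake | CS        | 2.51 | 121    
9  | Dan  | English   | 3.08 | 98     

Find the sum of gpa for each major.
SELECT major, SUM(gpa) as result
FROM students
GROUP BY major

Result:
  CS: 5.49
  Chemistry: 12.07
  English: 8.94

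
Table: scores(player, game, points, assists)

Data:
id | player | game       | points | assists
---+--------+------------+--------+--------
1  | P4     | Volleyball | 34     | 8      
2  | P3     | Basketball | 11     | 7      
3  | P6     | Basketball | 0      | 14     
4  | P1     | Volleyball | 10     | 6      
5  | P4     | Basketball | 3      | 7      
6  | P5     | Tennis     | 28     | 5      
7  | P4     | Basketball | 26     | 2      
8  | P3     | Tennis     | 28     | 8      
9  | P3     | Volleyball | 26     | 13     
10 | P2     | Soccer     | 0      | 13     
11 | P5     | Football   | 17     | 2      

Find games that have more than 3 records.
SELECT game, COUNT(*) as cnt
FROM scores
GROUP BY game
HAVING COUNT(*) > 3

Result:
  Basketball: 4

Note: HAVING filters groups after aggregation, WHERE filters rows before.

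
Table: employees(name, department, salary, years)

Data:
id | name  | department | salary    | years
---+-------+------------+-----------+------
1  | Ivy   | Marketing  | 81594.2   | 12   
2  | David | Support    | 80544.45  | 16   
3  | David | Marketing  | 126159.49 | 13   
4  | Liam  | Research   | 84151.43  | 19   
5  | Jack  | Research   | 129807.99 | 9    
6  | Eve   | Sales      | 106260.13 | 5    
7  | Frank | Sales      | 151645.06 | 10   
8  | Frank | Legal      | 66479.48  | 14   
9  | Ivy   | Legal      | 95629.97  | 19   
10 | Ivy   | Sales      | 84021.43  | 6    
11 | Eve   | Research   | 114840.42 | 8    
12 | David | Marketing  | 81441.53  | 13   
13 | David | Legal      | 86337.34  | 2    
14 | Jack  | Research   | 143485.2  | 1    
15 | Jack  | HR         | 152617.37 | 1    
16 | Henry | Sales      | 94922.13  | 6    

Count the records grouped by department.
SELECT department, COUNT(*) as count
FROM employees
GROUP BY department

Result:
  HR: 1
  Legal: 3
  Marketing: 3
  Research: 4
  Sales: 4
  Support: 1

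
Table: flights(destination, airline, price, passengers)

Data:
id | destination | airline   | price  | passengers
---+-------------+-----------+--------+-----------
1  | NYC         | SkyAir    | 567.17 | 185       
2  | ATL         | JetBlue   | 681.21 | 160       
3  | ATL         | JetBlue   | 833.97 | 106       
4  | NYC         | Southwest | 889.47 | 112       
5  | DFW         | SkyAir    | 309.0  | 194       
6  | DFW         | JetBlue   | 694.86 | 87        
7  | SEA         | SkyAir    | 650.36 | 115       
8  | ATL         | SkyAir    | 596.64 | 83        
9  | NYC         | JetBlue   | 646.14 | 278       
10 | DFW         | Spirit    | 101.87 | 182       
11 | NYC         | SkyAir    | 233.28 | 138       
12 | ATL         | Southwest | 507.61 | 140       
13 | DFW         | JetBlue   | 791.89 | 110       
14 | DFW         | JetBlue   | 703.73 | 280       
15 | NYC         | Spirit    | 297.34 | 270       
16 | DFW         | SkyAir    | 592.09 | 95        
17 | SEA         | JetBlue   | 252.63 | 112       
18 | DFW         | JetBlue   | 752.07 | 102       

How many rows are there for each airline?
SELECT airline, COUNT(*) as count
FROM flights
GROUP BY airline

Result:
  JetBlue: 8
  SkyAir: 6
  Southwest: 2
  Spirit: 2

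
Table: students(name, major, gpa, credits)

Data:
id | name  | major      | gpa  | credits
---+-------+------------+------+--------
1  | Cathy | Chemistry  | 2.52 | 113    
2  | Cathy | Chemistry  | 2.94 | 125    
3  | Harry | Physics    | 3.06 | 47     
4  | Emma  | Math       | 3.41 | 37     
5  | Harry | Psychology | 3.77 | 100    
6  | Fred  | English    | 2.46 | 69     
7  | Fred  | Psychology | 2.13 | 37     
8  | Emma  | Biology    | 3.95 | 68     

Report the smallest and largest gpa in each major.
SELECT major, MIN(gpa), MAX(gpa)
FROM students
GROUP BY major

Result:
  Biology: min=3.95, max=3.95
  Chemistry: min=2.52, max=2.94
  English: min=2.46, max=2.46
  Math: min=3.41, max=3.41
  Physics: min=3.06, max=3.06
  Psychology: min=2.13, max=3.77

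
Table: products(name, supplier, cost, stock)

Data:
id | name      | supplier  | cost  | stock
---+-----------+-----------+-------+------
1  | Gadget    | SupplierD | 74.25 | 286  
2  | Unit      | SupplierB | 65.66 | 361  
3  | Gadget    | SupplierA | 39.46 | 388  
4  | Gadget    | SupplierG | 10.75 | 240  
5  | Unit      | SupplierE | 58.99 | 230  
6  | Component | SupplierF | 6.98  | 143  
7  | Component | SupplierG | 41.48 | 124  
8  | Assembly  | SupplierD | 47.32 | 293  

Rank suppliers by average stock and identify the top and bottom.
SELECT supplier, AVG(stock)
FROM products
GROUP BY supplier
ORDER BY AVG(stock)

All groups:
  SupplierF: 143.00
  SupplierG: 182.00
  SupplierE: 230.00
  SupplierD: 289.50
  SupplierB: 361.00
  SupplierA: 388.00

Highest: SupplierA (388.00)
Lowest: SupplierF (143.00)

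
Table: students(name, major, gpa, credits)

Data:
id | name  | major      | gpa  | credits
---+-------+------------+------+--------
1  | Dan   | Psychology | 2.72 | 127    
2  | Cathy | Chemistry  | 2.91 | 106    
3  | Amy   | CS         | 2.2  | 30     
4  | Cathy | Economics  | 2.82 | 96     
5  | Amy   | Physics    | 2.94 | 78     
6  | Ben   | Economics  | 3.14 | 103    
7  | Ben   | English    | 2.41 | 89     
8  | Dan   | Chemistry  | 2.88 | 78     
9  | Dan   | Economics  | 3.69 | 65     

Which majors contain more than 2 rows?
SELECT major, COUNT(*) as cnt
FROM students
GROUP BY major
HAVING COUNT(*) > 2

Result:
  Economics: 3

Note: HAVING filters groups after aggregation, WHERE filters rows before.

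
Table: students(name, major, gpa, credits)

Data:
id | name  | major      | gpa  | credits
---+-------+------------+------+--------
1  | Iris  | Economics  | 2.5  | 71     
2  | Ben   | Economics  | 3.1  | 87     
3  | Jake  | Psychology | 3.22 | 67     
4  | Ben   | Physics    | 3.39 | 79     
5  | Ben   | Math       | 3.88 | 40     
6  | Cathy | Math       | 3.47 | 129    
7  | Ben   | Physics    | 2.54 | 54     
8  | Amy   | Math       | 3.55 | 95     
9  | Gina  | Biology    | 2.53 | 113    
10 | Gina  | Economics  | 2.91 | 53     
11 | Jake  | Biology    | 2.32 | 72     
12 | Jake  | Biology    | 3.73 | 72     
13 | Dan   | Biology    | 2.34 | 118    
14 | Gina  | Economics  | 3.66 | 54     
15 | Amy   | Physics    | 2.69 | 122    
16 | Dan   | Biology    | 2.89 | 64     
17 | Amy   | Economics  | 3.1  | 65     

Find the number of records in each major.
SELECT major, COUNT(*) as count
FROM students
GROUP BY major

Result:
  Biology: 5
  Economics: 5
  Math: 3
  Physics: 3
  Psychology: 1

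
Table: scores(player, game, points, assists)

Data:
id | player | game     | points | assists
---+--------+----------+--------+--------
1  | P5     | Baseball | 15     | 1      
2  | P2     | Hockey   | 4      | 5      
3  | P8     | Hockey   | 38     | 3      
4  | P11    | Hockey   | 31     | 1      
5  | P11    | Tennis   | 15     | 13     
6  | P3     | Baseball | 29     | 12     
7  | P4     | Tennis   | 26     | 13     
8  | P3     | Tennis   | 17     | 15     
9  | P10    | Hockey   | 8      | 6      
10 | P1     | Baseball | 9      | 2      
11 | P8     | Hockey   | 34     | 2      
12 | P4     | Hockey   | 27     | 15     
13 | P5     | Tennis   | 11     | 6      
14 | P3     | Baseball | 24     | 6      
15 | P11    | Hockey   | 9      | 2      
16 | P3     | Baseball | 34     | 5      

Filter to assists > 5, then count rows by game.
SELECT game, COUNT(*)
FROM scores
WHERE assists > 5
GROUP BY game

Note: WHERE filters rows before grouping.

Result:
  Baseball: 2
  Hockey: 2
  Tennis: 4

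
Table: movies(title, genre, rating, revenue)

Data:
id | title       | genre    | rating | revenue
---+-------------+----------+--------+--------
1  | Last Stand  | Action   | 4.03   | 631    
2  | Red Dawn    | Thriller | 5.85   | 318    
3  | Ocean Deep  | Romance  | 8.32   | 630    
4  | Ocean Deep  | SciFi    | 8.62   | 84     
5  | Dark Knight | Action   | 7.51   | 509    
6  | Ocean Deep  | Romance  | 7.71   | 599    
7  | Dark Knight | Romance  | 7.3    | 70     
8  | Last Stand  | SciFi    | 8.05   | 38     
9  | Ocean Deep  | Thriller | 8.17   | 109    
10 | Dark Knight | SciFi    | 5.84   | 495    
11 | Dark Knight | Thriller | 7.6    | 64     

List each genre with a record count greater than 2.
SELECT genre, COUNT(*) as cnt
FROM movies
GROUP BY genre
HAVING COUNT(*) > 2

Result:
  Romance: 3
  SciFi: 3
  Thriller: 3

Note: HAVING filters groups after aggregation, WHERE filters rows before.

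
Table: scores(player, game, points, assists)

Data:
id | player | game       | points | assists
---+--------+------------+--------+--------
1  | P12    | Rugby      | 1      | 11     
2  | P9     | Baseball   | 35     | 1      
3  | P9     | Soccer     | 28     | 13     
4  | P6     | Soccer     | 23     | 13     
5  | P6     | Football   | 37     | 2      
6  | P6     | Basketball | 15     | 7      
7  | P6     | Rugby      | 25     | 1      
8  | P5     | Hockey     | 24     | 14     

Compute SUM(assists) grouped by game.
SELECT game, SUM(assists) as result
FROM scores
GROUP BY game

Result:
  Baseball: 1
  Basketball: 7
  Football: 2
  Hockey: 14
  Rugby: 12
  Soccer: 26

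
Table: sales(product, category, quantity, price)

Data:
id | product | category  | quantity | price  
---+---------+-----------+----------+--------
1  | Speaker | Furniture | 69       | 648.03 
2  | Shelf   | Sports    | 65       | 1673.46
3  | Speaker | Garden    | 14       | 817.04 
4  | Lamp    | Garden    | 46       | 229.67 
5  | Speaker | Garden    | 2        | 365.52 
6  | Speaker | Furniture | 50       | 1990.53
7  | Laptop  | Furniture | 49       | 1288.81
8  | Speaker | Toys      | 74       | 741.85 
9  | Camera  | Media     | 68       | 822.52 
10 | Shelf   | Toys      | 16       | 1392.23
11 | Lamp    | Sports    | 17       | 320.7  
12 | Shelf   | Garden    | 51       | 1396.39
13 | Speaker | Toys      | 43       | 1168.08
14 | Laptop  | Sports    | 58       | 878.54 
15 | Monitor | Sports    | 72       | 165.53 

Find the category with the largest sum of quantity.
SELECT category, SUM(quantity) as val
FROM sales
GROUP BY category
ORDER BY val DESC
LIMIT 1

Result: Sports with sum(quantity) = 212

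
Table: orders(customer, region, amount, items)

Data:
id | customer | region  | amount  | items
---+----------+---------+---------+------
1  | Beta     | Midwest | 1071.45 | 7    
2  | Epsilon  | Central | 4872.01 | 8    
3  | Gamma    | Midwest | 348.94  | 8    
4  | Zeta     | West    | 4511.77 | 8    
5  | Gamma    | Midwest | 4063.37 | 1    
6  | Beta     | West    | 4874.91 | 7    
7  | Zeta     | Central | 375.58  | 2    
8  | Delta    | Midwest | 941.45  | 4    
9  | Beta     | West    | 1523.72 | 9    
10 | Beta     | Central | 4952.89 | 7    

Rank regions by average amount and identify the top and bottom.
SELECT region, AVG(amount)
FROM orders
GROUP BY region
ORDER BY AVG(amount)

All groups:
  Midwest: 1606.30
  Central: 3400.16
  West: 3636.80

Highest: West (3636.80)
Lowest: Midwest (1606.30)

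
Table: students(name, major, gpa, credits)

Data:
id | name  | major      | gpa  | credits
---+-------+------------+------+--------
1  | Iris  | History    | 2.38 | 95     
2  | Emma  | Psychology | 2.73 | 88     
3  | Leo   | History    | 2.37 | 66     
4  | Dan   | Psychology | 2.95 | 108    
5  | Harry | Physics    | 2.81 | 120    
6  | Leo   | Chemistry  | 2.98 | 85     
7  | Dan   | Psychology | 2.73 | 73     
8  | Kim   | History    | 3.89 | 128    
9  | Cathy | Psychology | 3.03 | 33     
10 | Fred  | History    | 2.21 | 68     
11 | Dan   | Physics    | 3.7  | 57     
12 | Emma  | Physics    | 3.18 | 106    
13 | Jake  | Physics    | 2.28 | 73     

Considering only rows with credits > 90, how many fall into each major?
SELECT major, COUNT(*)
FROM students
WHERE credits > 90
GROUP BY major

Note: WHERE filters rows before grouping.

Result:
  History: 2
  Physics: 2
  Psychology: 1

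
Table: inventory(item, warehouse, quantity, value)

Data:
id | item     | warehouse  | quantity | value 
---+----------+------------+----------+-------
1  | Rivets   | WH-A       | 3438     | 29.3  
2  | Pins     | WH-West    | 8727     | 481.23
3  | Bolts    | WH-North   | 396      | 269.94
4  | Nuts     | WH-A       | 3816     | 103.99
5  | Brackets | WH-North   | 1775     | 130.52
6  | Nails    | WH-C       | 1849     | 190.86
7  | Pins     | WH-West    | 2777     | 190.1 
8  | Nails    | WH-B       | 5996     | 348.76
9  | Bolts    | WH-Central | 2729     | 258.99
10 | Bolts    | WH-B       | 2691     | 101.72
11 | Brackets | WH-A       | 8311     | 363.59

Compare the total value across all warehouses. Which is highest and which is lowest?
SELECT warehouse, SUM(value)
FROM inventory
GROUP BY warehouse
ORDER BY SUM(value)

All groups:
  WH-C: 190.86
  WH-Central: 258.99
  WH-North: 400.46
  WH-B: 450.48
  WH-A: 496.88
  WH-West: 671.33

Highest: WH-West (671.33)
Lowest: WH-C (190.86)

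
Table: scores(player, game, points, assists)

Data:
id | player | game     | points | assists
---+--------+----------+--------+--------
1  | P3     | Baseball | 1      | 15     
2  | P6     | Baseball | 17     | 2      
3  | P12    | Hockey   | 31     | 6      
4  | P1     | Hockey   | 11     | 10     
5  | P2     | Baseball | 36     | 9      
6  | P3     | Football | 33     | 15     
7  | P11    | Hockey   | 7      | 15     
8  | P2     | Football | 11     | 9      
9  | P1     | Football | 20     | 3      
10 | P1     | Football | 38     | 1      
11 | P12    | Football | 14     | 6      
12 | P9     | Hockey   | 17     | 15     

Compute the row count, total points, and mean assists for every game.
SELECT game,
       COUNT(*) as cnt,
       SUM(points) as total_points,
       AVG(assists) as avg_assists
FROM scores
GROUP BY game

Result:
  Baseball: 3 records, 54 total points, 8.67 avg assists
  Football: 5 records, 116 total points, 6.80 avg assists
  Hockey: 4 records, 66 total points, 11.50 avg assists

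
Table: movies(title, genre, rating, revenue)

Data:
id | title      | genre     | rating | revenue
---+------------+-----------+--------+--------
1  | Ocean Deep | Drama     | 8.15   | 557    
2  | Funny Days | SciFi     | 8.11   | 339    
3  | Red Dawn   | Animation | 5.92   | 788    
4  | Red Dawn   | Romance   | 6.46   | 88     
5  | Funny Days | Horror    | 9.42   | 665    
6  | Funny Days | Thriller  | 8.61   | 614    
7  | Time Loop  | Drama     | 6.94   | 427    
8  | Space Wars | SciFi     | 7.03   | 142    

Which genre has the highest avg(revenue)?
SELECT genre, AVG(revenue) as val
FROM movies
GROUP BY genre
ORDER BY val DESC
LIMIT 1

Result: Animation with avg(revenue) = 788.00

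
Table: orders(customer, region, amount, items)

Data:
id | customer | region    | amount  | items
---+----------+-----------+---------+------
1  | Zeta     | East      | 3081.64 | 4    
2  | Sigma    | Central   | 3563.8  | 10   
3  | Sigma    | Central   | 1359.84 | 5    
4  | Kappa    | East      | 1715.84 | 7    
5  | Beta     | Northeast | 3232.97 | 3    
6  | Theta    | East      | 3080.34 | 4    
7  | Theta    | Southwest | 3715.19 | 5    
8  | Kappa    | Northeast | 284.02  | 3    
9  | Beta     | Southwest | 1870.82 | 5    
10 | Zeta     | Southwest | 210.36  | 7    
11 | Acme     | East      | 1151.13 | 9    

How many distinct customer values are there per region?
SELECT region, COUNT(DISTINCT customer)
FROM orders
GROUP BY region

Result:
  Central: 1 distinct
  East: 4 distinct
  Northeast: 2 distinct
  Southwest: 3 distinct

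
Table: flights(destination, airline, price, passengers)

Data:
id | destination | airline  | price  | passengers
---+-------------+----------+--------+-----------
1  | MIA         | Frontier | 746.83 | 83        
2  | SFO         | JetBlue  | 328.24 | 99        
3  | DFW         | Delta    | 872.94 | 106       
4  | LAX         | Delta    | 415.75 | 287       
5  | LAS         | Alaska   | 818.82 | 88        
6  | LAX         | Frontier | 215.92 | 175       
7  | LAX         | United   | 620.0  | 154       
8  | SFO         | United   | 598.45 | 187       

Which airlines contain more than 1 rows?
SELECT airline, COUNT(*) as cnt
FROM flights
GROUP BY airline
HAVING COUNT(*) > 1

Result:
  Delta: 2
  Frontier: 2
  United: 2

Note: HAVING filters groups after aggregation, WHERE filters rows before.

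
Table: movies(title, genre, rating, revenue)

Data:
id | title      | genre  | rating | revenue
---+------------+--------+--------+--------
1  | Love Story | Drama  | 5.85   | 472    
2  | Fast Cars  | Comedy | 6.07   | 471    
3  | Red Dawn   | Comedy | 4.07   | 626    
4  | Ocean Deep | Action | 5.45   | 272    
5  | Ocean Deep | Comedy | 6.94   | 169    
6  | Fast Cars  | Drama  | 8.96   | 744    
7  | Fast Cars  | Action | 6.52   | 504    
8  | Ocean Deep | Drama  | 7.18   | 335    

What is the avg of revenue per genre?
SELECT genre, AVG(revenue) as result
FROM movies
GROUP BY genre

Result:
  Action: 388.00
  Comedy: 422.00
  Drama: 517.00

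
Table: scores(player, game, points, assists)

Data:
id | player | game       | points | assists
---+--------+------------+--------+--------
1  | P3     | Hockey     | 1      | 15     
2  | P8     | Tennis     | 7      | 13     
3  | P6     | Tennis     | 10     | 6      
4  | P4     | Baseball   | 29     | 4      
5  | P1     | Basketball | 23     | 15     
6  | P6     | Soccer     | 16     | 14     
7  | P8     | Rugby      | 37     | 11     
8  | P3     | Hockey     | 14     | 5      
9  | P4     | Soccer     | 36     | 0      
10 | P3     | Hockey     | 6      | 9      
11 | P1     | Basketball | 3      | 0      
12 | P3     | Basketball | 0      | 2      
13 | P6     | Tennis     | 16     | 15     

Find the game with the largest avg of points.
SELECT game, AVG(points) as val
FROM scores
GROUP BY game
ORDER BY val DESC
LIMIT 1

Result: Rugby with avg(points) = 37.00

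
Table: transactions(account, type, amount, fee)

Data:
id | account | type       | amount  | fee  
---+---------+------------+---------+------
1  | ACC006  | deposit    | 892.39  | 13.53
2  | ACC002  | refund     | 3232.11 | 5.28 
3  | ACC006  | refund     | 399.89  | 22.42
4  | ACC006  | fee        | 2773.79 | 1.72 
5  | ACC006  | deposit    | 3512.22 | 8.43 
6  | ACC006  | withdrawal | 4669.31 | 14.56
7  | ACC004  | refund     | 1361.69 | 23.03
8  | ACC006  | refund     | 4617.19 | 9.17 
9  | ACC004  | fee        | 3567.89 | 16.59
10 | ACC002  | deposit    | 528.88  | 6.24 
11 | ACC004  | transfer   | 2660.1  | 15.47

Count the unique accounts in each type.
SELECT type, COUNT(DISTINCT account)
FROM transactions
GROUP BY type

Result:
  deposit: 2 distinct
  fee: 2 distinct
  refund: 3 distinct
  transfer: 1 distinct
  withdrawal: 1 distinct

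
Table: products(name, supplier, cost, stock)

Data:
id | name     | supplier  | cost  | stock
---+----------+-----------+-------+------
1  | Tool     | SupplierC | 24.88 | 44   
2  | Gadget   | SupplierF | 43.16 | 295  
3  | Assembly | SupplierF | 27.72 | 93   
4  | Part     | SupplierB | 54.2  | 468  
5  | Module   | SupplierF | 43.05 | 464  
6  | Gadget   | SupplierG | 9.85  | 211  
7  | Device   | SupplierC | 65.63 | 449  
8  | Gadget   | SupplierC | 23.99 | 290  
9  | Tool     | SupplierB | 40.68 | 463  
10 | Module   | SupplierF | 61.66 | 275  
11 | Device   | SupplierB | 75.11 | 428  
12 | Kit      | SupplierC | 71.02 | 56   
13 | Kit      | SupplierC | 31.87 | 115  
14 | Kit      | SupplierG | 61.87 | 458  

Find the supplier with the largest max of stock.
SELECT supplier, MAX(stock) as val
FROM products
GROUP BY supplier
ORDER BY val DESC
LIMIT 1

Result: SupplierB with max(stock) = 468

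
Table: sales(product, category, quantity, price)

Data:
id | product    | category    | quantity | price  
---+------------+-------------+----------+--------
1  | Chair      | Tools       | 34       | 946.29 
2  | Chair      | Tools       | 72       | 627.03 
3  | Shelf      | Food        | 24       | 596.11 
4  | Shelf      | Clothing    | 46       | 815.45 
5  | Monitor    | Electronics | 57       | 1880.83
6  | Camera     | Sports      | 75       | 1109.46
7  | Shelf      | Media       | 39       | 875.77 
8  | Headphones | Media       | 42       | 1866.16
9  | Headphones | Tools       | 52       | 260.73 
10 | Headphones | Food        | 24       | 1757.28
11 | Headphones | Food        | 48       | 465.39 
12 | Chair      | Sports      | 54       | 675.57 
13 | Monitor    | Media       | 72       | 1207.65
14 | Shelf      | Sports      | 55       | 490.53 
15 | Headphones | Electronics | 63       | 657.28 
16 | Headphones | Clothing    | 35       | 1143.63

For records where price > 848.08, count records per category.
SELECT category, COUNT(*)
FROM sales
WHERE price > 848.08
GROUP BY category

Note: WHERE filters rows before grouping.

Result:
  Clothing: 1
  Electronics: 1
  Food: 1
  Media: 3
  Sports: 1
  Tools: 1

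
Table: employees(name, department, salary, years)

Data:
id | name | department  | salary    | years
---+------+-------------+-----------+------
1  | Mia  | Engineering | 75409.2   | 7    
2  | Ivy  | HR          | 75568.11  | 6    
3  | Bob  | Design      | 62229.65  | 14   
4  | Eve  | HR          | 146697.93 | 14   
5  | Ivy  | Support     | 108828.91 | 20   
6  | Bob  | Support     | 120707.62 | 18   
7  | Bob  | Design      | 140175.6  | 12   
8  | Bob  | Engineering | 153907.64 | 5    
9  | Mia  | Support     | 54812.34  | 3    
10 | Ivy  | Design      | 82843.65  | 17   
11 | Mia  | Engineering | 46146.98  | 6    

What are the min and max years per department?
SELECT department, MIN(years), MAX(years)
FROM employees
GROUP BY department

Result:
  Design: min=12, max=17
  Engineering: min=5, max=7
  HR: min=6, max=14
  Support: min=3, max=20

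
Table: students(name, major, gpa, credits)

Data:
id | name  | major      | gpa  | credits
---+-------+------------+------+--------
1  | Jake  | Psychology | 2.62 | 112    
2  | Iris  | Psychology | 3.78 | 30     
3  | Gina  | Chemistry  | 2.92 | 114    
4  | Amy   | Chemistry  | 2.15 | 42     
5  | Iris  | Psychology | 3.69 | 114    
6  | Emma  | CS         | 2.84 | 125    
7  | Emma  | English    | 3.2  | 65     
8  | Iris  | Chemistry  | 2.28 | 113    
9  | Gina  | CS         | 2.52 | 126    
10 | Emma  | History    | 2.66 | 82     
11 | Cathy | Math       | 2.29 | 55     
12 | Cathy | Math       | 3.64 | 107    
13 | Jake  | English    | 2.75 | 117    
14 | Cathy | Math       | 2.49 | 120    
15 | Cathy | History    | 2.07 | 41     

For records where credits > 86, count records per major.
SELECT major, COUNT(*)
FROM students
WHERE credits > 86
GROUP BY major

Note: WHERE filters rows before grouping.

Result:
  CS: 2
  Chemistry: 2
  English: 1
  Math: 2
  Psychology: 2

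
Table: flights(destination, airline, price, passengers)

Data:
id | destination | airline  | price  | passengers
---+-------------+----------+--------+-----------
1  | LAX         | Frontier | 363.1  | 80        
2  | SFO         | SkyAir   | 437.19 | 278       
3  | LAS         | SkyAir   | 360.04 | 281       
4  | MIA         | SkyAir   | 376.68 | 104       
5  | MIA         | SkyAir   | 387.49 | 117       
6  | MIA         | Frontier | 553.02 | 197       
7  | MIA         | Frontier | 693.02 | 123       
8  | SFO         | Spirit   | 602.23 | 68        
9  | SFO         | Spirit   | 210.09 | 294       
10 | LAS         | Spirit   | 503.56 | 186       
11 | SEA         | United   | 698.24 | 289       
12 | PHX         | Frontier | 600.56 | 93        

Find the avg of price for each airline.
SELECT airline, AVG(price) as result
FROM flights
GROUP BY airline

Result:
  Frontier: 552.43
  SkyAir: 390.35
  Spirit: 438.63
  United: 698.24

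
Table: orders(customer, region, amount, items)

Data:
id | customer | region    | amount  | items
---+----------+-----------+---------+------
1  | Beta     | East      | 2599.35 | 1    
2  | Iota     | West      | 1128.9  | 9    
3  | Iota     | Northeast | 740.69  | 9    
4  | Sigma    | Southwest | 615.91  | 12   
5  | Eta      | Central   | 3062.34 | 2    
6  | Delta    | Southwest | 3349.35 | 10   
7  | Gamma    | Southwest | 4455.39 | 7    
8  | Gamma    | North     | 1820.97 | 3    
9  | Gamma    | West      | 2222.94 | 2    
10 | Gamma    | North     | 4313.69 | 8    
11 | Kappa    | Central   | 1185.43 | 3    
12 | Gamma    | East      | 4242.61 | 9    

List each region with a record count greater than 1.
SELECT region, COUNT(*) as cnt
FROM orders
GROUP BY region
HAVING COUNT(*) > 1

Result:
  Central: 2
  East: 2
  North: 2
  Southwest: 3
  West: 2

Note: HAVING filters groups after aggregation, WHERE filters rows before.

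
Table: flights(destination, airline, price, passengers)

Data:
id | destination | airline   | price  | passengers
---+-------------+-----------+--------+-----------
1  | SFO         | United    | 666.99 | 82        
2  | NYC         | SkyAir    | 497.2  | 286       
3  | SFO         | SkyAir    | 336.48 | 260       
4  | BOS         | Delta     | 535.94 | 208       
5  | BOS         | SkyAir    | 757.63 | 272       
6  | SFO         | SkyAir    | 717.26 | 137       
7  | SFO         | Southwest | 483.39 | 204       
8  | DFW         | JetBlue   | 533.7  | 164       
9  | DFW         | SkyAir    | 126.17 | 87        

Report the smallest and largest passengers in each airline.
SELECT airline, MIN(passengers), MAX(passengers)
FROM flights
GROUP BY airline

Result:
  Delta: min=208, max=208
  JetBlue: min=164, max=164
  SkyAir: min=87, max=286
  Southwest: min=204, max=204
  United: min=82, max=82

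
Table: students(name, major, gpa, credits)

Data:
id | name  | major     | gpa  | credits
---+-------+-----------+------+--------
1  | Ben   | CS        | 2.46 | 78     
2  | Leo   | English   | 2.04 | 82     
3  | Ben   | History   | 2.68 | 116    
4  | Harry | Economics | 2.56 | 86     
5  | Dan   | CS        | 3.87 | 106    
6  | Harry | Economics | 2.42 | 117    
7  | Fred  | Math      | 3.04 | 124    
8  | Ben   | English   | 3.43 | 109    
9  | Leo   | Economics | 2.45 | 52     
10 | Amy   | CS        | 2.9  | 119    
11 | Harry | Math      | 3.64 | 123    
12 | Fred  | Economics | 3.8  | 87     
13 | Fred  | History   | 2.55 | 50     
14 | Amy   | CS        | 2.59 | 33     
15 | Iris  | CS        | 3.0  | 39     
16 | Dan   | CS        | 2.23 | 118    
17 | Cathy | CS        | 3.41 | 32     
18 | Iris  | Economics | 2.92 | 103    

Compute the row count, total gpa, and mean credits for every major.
SELECT major,
       COUNT(*) as cnt,
       SUM(gpa) as total_gpa,
       AVG(credits) as avg_credits
FROM students
GROUP BY major

Result:
  CS: 7 records, 20.46 total gpa, 75.00 avg credits
  Economics: 5 records, 14.15 total gpa, 89.00 avg credits
  English: 2 records, 5.47 total gpa, 95.50 avg credits
  History: 2 records, 5.23 total gpa, 83.00 avg credits
  Math: 2 records, 6.68 total gpa, 123.50 avg credits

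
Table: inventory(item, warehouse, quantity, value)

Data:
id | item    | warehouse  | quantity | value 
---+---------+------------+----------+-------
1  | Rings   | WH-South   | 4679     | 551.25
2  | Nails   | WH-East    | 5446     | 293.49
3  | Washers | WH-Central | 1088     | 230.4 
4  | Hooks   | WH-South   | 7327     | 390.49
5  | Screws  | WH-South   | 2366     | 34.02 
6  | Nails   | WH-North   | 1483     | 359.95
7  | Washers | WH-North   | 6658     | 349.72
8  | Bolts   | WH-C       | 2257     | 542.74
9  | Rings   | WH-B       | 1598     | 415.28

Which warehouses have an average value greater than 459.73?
SELECT warehouse, AVG(value)
FROM inventory
GROUP BY warehouse
HAVING AVG(value) > 459.73

Result:
  WH-C: avg=542.74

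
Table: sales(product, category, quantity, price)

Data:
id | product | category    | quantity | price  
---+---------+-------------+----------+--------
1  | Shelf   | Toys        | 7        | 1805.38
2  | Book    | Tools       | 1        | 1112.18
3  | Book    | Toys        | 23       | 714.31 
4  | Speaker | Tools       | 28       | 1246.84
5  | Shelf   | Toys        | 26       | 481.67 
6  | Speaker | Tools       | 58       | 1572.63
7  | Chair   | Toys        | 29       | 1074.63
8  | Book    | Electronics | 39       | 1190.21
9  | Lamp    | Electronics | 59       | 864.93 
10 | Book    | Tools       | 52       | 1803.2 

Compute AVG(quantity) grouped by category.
SELECT category, AVG(quantity) as result
FROM sales
GROUP BY category

Result:
  Electronics: 49.00
  Tools: 34.75
  Toys: 21.25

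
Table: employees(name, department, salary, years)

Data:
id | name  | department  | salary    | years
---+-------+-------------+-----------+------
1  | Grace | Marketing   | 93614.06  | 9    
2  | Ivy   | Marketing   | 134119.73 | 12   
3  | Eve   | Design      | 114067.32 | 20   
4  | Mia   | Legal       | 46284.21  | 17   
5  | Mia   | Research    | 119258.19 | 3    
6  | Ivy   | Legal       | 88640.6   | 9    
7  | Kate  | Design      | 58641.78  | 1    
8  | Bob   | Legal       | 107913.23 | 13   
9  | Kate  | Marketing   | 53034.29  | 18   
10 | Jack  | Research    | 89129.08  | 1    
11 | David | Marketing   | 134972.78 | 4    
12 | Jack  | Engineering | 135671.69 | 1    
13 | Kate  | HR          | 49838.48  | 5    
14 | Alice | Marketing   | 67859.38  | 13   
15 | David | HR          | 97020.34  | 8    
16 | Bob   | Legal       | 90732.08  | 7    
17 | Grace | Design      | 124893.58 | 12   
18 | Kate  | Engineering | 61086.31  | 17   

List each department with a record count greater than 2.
SELECT department, COUNT(*) as cnt
FROM employees
GROUP BY department
HAVING COUNT(*) > 2

Result:
  Design: 3
  Legal: 4
  Marketing: 5

Note: HAVING filters groups after aggregation, WHERE filters rows before.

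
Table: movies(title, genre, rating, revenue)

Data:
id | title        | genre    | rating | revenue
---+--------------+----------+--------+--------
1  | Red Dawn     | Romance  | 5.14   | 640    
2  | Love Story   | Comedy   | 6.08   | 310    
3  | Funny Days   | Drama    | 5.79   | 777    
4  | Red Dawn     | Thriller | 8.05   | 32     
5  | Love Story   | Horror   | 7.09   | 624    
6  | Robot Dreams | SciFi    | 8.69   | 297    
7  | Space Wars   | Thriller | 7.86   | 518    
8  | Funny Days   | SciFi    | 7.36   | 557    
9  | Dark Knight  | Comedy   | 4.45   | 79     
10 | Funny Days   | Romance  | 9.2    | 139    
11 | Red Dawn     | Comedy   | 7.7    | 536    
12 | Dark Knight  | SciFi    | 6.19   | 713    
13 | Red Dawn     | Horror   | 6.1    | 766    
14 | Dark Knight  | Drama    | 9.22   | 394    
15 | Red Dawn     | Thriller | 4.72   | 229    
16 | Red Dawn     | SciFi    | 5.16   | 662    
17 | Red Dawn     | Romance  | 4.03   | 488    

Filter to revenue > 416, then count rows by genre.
SELECT genre, COUNT(*)
FROM movies
WHERE revenue > 416
GROUP BY genre

Note: WHERE filters rows before grouping.

Result:
  Comedy: 1
  Drama: 1
  Horror: 2
  Romance: 2
  SciFi: 3
  Thriller: 1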